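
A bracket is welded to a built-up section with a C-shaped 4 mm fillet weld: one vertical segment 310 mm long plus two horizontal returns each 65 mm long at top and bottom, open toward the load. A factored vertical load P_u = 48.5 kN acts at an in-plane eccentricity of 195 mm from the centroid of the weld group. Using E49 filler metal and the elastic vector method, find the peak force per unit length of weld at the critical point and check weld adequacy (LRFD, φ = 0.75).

E49XX → F_EXX = 490 MPa.
Total weld length L_w = 440 mm. Treat welds as unit-width lines.
Centroid: x̄ = 2×65×32.5 / 440 = 9.602 mm from the vertical weld.
Polar moment about centroid: J = I_x + I_y = [310³/12 + 2×65×155²] + [310×9.602² + 2(65³/12 + 65×22.9²)] = 5748000 mm³.
Direct shear f_v = P/L_w = 48.5×10³ / 440 = 110.2 N/mm (vertical).
Torsion M = P·e = 48.5×10³ × 195 = 9457500 N·mm.
Critical point at (x, y) = (55.4, 155) from centroid. f_tx = M·y/J = 255 N/mm; f_ty = M·x/J = 91.14 N/mm.
Resultant f_max = √[f_tx² + (f_v + f_ty)²] = √[255² + (110.2 + 91.14)²] = 324.9 N/mm.
Capacity per unit length: φr_n = 0.75 × 0.6 × 490 × (0.707 × 4) = 623.6 N/mm.
324.9 ≤ 623.6 → adequate.

f_max ≈ 325 N/mm; adequate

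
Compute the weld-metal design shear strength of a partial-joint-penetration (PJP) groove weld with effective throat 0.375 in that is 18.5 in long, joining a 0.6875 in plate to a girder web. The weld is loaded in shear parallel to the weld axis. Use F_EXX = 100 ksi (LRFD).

Effective throat (given) t_e = 0.375 in.
A_we = 0.375 × 18.5 = 6.938 in².
F_nw = 0.6 F_EXX = 60 ksi.
φR_n = 0.75 × 60 × 6.938 = 312.2 kips.

φR_n ≈ 312 kips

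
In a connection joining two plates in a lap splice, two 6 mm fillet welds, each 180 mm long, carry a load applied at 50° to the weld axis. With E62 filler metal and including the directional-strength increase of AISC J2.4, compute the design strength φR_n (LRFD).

E62XX → F_EXX = 620 MPa.
t_e = 0.707 × 6 = 4.242 mm; A_we = 4.242 × 360 = 1527 mm².
Directional factor: 1.0 + 0.5 sin^1.5(50°) = 1.335.
F_nw = 0.6 × 620 × 1.335 = 496.7 MPa.
φR_n = 0.75 × 496.7 × 1527 × 10⁻³ = 568.9 kN.

φR_n ≈ 569 kN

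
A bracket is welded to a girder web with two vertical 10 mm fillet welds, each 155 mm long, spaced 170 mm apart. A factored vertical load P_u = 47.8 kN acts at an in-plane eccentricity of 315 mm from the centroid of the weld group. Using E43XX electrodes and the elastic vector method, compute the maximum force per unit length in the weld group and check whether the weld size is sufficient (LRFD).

f_max ≈ 727 N/mm; adequate

E43XX → F_EXX = 430 MPa.
Total weld length L_w = 310 mm. Treat welds as unit-width lines.
Polar moment about centroid: J = 2[d³/12 + d(b/2)²] = 2[155³/12 + 155×85²] = 2860000 mm³.
Direct shear f_v = P/L_w = 47.8×10³ / 310 = 154.2 N/mm (vertical).
Torsion M = P·e = 47.8×10³ × 315 = 15057000 N·mm.
Critical point at (x, y) = (85, 77.5) from centroid. f_tx = M·y/J = 408 N/mm; f_ty = M·x/J = 447.4 N/mm.
Resultant f_max = √[f_tx² + (f_v + f_ty)²] = √[408² + (154.2 + 447.4)²] = 726.9 N/mm.
Capacity per unit length: φr_n = 0.75 × 0.6 × 430 × (0.707 × 10) = 1368 N/mm.
726.9 ≤ 1368 → adequate.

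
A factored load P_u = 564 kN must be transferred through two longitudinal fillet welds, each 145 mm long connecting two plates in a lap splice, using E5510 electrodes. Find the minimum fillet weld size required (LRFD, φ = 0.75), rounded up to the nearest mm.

E55XX → F_EXX = 550 MPa.
Total weld length L = 290 mm.
Required throat t_e = P_u / (φ × 0.6 F_EXX × L) = 564 / (0.75 × 0.6 × 550 × 290 × 10⁻³) = 7.858 mm.
Required leg w = t_e / 0.707 = 11.11 mm → use 12 mm.

w = 12 mm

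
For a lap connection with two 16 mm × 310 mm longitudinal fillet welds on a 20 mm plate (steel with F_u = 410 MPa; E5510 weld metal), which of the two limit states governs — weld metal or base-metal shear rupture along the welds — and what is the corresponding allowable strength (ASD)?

E55XX → F_EXX = 550 MPa.
t_e = 0.707 × 16 = 11.31 mm; L = 620 mm.
Weld metal: R_n/Ω = (1/2.0) × 0.6 × 550 × 11.31 × 620 × 10⁻³ = 1157 kN.
Base metal (shear rupture): R_n/Ω = (1/2.0) × 0.6 × 410 × 20 × 620 × 10⁻³ = 1525 kN.
Governing: weld metal.

R_n/Ω ≈ 1160 kN (weld metal governs)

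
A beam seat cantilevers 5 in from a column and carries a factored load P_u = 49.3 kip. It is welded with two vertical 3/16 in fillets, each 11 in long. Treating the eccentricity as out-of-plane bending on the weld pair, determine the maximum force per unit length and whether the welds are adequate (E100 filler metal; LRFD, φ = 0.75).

f_max ≈ 6.51 kip/in; NOT adequate

E100XX → F_EXX = 100 ksi.
L_w = 2 × 11 = 22 in; section modulus (unit throat) S = 2 × L²/6 = 40.33 in².
Direct shear f_v = P/L_w = 49.3/22 = 2.241 kip/in.
Moment M = P × e = 49.3 × 5 = 246.5 kip·in; bending f_b = M/S = 6.112 kip/in.
f_max = √(f_v² + f_b²) = √(2.241² + 6.112²) = 6.509 kip/in.
φr_n = 0.75 × 0.6 × 100 × (0.707 × 0.1875) = 5.965 kip/in → NOT adequate.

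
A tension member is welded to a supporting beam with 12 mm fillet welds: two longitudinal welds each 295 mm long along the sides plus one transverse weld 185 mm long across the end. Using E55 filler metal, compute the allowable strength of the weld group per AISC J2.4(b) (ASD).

E55XX → F_EXX = 550 MPa.
t_e = 0.707 × 12 = 8.484 mm.
R_nwl = 0.6 × 550 × 8.484 × 590 × 10⁻³ = 1652 kN (longitudinal, 2 welds).
R_nwt = 0.6 × 550 × 8.484 × 185 × 10⁻³ = 517.9 kN (transverse, base value).
(i) R_nwl + R_nwt = 2170 kN; (ii) 0.85 R_nwl + 1.5 R_nwt = 2181 kN.
R_n = max = 2181 kN [governs: (ii)]; R_n/Ω = 1090 kN.

R_n/Ω ≈ 1090 kN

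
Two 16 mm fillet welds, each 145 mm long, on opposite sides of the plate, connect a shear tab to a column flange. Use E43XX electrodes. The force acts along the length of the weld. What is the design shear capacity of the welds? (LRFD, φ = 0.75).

E43XX → F_EXX = 430 MPa.
Effective throat t_e = 0.707 × 16 = 11.31 mm.
Total length L = 290 mm; A_we = 11.31 × 290 = 3280 mm².
F_nw = 0.6 F_EXX = 0.6 × 430 = 258 MPa.
φR_n = 0.75 × 258 × 3280 × 10⁻³ = 634.8 kN.

φR_n ≈ 635 kN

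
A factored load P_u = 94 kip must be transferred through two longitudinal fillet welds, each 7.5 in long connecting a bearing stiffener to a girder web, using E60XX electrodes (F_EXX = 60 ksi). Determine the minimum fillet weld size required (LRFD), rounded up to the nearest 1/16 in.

Total weld length L = 15 in.
Required throat t_e = P_u / (φ × 0.6 F_EXX × L) = 94 / (0.75 × 0.6 × 60 × 15) = 0.2321 in.
Required leg w = t_e / 0.707 = 0.3283 in → use 3/8 in.

w = 3/8 in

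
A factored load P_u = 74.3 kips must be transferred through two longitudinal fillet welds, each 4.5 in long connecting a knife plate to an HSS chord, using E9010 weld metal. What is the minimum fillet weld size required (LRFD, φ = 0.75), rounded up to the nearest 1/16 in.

w = 5/16 in

E90XX → F_EXX = 90 ksi.
Total weld length L = 9 in.
Required throat t_e = P_u / (φ × 0.6 F_EXX × L) = 74.3 / (0.75 × 0.6 × 90 × 9) = 0.2038 in.
Required leg w = t_e / 0.707 = 0.2883 in → use 5/16 in.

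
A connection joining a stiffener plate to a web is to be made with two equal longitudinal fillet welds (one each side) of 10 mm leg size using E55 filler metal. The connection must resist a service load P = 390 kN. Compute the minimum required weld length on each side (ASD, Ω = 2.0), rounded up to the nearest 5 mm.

E55XX → F_EXX = 550 MPa.
Throat t_e = 0.707 × 10 = 7.07 mm.
r_n/Ω = (0.6 × 550 × 7.07) / 2.0 = 1167 N/mm = 1.167 kN/mm.
L_req = P / (r_n/Ω) = 390 / 1.167 = 334.3 mm total.
Per side: 334.3 / 2 = 167.2 mm.
Round up → use L = 170 mm on each side.

L = 170 mm on each side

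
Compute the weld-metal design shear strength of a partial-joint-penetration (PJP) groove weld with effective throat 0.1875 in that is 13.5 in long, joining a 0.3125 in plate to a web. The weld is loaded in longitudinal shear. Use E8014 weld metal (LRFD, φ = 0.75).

E80XX → F_EXX = 80 ksi.
Effective throat (given) t_e = 0.1875 in.
A_we = 0.1875 × 13.5 = 2.531 in².
F_nw = 0.6 F_EXX = 48 ksi.
φR_n = 0.75 × 48 × 2.531 = 91.12 kips.

φR_n ≈ 91.1 kips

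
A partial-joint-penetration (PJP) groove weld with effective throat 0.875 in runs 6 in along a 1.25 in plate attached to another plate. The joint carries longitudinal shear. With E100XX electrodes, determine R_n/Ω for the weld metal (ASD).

E100XX → F_EXX = 100 ksi.
Effective throat (given) t_e = 0.875 in.
A_we = 0.875 × 6 = 5.25 in².
F_nw = 0.6 F_EXX = 60 ksi.
R_n/Ω = (60 × 5.25) / 2.0 = 157.5 kip.

R_n/Ω ≈ 158 kip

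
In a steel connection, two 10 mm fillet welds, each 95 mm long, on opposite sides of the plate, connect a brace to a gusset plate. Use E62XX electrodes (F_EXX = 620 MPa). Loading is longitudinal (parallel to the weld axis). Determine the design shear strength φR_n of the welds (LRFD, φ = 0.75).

Effective throat t_e = 0.707 × 10 = 7.07 mm.
Total length L = 190 mm; A_we = 7.07 × 190 = 1343 mm².
F_nw = 0.6 F_EXX = 0.6 × 620 = 372 MPa.
φR_n = 0.75 × 372 × 1343 × 10⁻³ = 374.8 kN.

φR_n ≈ 375 kN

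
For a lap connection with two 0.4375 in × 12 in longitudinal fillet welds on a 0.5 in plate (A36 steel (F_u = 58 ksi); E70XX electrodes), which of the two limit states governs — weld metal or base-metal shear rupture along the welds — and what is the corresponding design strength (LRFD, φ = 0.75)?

φR_n ≈ 234 kips (weld metal governs)

E70XX → F_EXX = 70 ksi.
t_e = 0.707 × 0.4375 = 0.3093 in; L = 24 in.
Weld metal: φR_n = 0.75 × 0.6 × 70 × 0.3093 × 24 = 233.8 kips.
Base metal (shear rupture): φR_n = 0.75 × 0.6 × 58 × 0.5 × 24 = 313.2 kips.
Governing: weld metal.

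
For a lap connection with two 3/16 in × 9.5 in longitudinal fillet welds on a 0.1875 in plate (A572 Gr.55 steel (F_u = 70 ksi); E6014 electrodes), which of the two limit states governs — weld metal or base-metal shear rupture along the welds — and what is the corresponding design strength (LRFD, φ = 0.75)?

E60XX → F_EXX = 60 ksi.
t_e = 0.707 × 0.1875 = 0.1326 in; L = 19 in.
Weld metal: φR_n = 0.75 × 0.6 × 60 × 0.1326 × 19 = 68 kip.
Base metal (shear rupture): φR_n = 0.75 × 0.6 × 70 × 0.1875 × 19 = 112.2 kip.
Governing: weld metal.

φR_n ≈ 68 kip (weld metal governs)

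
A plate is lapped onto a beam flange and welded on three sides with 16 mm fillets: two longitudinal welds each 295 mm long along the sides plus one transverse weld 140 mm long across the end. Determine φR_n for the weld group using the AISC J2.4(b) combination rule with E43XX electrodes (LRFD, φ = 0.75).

φR_n ≈ 1600 kN

E43XX → F_EXX = 430 MPa.
t_e = 0.707 × 16 = 11.31 mm.
R_nwl = 0.6 × 430 × 11.31 × 590 × 10⁻³ = 1722 kN (longitudinal, 2 welds).
R_nwt = 0.6 × 430 × 11.31 × 140 × 10⁻³ = 408.6 kN (transverse, base value).
(i) R_nwl + R_nwt = 2131 kN; (ii) 0.85 R_nwl + 1.5 R_nwt = 2077 kN.
R_n = max = 2131 kN [governs: (i)]; φR_n = 1598 kN.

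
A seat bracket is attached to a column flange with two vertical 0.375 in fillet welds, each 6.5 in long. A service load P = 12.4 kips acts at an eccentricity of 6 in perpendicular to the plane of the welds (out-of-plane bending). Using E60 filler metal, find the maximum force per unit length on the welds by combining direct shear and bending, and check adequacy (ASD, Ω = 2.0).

E60XX → F_EXX = 60 ksi.
L_w = 2 × 6.5 = 13 in; section modulus (unit throat) S = 2 × L²/6 = 14.08 in².
Direct shear f_v = P/L_w = 12.4/13 = 0.9538 kip/in.
Moment M = P × e = 12.4 × 6 = 74.4 kip·in; bending f_b = M/S = 5.283 kip/in.
f_max = √(f_v² + f_b²) = √(0.9538² + 5.283²) = 5.368 kip/in.
r_n/Ω = (1/2.0) × 0.6 × 60 × (0.707 × 0.375) = 4.772 kip/in → NOT adequate.

f_max ≈ 5.37 kip/in; NOT adequate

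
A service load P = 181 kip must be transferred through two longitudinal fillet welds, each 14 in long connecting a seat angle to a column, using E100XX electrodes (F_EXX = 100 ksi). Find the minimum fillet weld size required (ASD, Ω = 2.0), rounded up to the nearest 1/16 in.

w = 5/16 in

Total weld length L = 28 in.
Required throat t_e = P × Ω / (0.6 F_EXX × L) = 181 × 2.0 / (0.6 × 100 × 28) = 0.2155 in.
Required leg w = t_e / 0.707 = 0.3048 in → use 5/16 in.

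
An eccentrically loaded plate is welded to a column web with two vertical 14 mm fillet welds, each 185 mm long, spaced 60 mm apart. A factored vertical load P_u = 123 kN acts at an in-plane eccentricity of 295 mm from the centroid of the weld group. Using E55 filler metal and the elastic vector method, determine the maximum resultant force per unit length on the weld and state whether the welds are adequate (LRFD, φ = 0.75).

f_max ≈ 2660 N/mm; NOT adequate

E55XX → F_EXX = 550 MPa.
Total weld length L_w = 370 mm. Treat welds as unit-width lines.
Polar moment about centroid: J = 2[d³/12 + d(b/2)²] = 2[185³/12 + 185×30²] = 1388000 mm³.
Direct shear f_v = P/L_w = 123×10³ / 370 = 332.4 N/mm (vertical).
Torsion M = P·e = 123×10³ × 295 = 36285000 N·mm.
Critical point at (x, y) = (30, 92.5) from centroid. f_tx = M·y/J = 2418 N/mm; f_ty = M·x/J = 784.1 N/mm.
Resultant f_max = √[f_tx² + (f_v + f_ty)²] = √[2418² + (332.4 + 784.1)²] = 2663 N/mm.
Capacity per unit length: φr_n = 0.75 × 0.6 × 550 × (0.707 × 14) = 2450 N/mm.
2663 > 2450 → NOT adequate.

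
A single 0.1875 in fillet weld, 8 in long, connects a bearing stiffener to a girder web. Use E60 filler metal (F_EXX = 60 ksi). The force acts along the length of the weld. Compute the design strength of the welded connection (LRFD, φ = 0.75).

Effective throat t_e = 0.707 × 0.1875 = 0.1326 in.
Total length L = 8 in; A_we = 0.1326 × 8 = 1.06 in².
F_nw = 0.6 F_EXX = 0.6 × 60 = 36 ksi.
φR_n = 0.75 × 36 × 1.06 = 28.63 kips.

φR_n ≈ 28.6 kips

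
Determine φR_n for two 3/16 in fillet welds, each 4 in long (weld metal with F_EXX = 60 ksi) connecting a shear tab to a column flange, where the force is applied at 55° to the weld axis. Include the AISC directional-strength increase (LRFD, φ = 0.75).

t_e = 0.707 × 0.1875 = 0.1326 in; A_we = 0.1326 × 8 = 1.06 in².
Directional factor: 1.0 + 0.5 sin^1.5(55°) = 1.371.
F_nw = 0.6 × 60 × 1.371 = 49.35 ksi.
φR_n = 0.75 × 49.35 × 1.06 = 39.25 kip.

φR_n ≈ 39.2 kip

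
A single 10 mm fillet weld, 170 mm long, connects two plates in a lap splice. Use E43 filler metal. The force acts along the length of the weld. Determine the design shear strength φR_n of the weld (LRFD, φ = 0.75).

E43XX → F_EXX = 430 MPa.
Effective throat t_e = 0.707 × 10 = 7.07 mm.
Total length L = 170 mm; A_we = 7.07 × 170 = 1202 mm².
F_nw = 0.6 F_EXX = 0.6 × 430 = 258 MPa.
φR_n = 0.75 × 258 × 1202 × 10⁻³ = 232.6 kN.

φR_n ≈ 233 kN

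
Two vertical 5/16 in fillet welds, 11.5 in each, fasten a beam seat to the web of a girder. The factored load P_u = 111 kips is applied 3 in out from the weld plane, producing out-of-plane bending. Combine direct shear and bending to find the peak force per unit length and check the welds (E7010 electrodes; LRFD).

f_max ≈ 8.96 kip/in; NOT adequate

E70XX → F_EXX = 70 ksi.
L_w = 2 × 11.5 = 23 in; section modulus (unit throat) S = 2 × L²/6 = 44.08 in².
Direct shear f_v = P/L_w = 111/23 = 4.826 kip/in.
Moment M = P × e = 111 × 3 = 333 kip·in; bending f_b = M/S = 7.554 kip/in.
f_max = √(f_v² + f_b²) = √(4.826² + 7.554²) = 8.964 kip/in.
φr_n = 0.75 × 0.6 × 70 × (0.707 × 0.3125) = 6.96 kip/in → NOT adequate.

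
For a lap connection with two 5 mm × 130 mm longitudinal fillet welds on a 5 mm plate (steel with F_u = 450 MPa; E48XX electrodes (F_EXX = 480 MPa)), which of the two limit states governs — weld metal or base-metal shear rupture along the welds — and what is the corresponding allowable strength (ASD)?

R_n/Ω ≈ 132 kN (weld metal governs)

t_e = 0.707 × 5 = 3.535 mm; L = 260 mm.
Weld metal: R_n/Ω = (1/2.0) × 0.6 × 480 × 3.535 × 260 × 10⁻³ = 132.4 kN.
Base metal (shear rupture): R_n/Ω = (1/2.0) × 0.6 × 450 × 5 × 260 × 10⁻³ = 175.5 kN.
Governing: weld metal.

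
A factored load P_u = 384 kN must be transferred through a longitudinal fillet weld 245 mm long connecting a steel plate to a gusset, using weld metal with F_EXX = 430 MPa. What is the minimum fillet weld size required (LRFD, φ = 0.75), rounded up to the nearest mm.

Total weld length L = 245 mm.
Required throat t_e = P_u / (φ × 0.6 F_EXX × L) = 384 / (0.75 × 0.6 × 430 × 245 × 10⁻³) = 8.1 mm.
Required leg w = t_e / 0.707 = 11.46 mm → use 12 mm.

w = 12 mm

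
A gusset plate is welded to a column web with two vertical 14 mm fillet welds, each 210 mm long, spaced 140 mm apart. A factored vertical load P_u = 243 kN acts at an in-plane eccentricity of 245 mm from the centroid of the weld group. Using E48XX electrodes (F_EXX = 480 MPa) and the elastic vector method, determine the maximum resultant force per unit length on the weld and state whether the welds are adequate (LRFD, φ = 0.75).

Total weld length L_w = 420 mm. Treat welds as unit-width lines.
Polar moment about centroid: J = 2[d³/12 + d(b/2)²] = 2[210³/12 + 210×70²] = 3602000 mm³.
Direct shear f_v = P/L_w = 243×10³ / 420 = 578.6 N/mm (vertical).
Torsion M = P·e = 243×10³ × 245 = 59535000 N·mm.
Critical point at (x, y) = (70, 105) from centroid. f_tx = M·y/J = 1736 N/mm; f_ty = M·x/J = 1157 N/mm.
Resultant f_max = √[f_tx² + (f_v + f_ty)²] = √[1736² + (578.6 + 1157)²] = 2455 N/mm.
Capacity per unit length: φr_n = 0.75 × 0.6 × 480 × (0.707 × 14) = 2138 N/mm.
2455 > 2138 → NOT adequate.

f_max ≈ 2450 N/mm; NOT adequate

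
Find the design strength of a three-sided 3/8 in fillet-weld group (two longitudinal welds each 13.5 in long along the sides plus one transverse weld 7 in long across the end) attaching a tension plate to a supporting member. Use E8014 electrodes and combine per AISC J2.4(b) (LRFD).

E80XX → F_EXX = 80 ksi.
t_e = 0.707 × 0.375 = 0.2651 in.
R_nwl = 0.6 × 80 × 0.2651 × 27 = 343.6 kip (longitudinal, 2 welds).
R_nwt = 0.6 × 80 × 0.2651 × 7 = 89.08 kip (transverse, base value).
(i) R_nwl + R_nwt = 432.7 kip; (ii) 0.85 R_nwl + 1.5 R_nwt = 425.7 kip.
R_n = max = 432.7 kip [governs: (i)]; φR_n = 324.5 kip.

φR_n ≈ 325 kip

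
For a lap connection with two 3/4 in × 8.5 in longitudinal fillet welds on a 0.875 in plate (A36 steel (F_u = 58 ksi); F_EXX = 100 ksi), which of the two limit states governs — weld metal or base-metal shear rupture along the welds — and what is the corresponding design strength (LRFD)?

φR_n ≈ 388 kips (base-metal shear rupture governs)

t_e = 0.707 × 0.75 = 0.5302 in; L = 17 in.
Weld metal: φR_n = 0.75 × 0.6 × 100 × 0.5302 × 17 = 405.6 kips.
Base metal (shear rupture): φR_n = 0.75 × 0.6 × 58 × 0.875 × 17 = 388.2 kips.
Governing: base-metal shear rupture.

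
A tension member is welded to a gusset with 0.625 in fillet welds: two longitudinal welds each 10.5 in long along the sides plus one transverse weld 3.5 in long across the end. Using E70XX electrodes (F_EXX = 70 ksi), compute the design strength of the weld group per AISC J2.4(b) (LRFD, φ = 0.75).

φR_n ≈ 341 kip

t_e = 0.707 × 0.625 = 0.4419 in.
R_nwl = 0.6 × 70 × 0.4419 × 21 = 389.7 kip (longitudinal, 2 welds).
R_nwt = 0.6 × 70 × 0.4419 × 3.5 = 64.96 kip (transverse, base value).
(i) R_nwl + R_nwt = 454.7 kip; (ii) 0.85 R_nwl + 1.5 R_nwt = 428.7 kip.
R_n = max = 454.7 kip [governs: (i)]; φR_n = 341 kip.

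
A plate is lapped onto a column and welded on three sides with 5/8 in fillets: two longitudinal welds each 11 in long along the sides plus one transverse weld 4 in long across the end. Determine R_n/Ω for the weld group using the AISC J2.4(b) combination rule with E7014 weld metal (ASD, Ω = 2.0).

R_n/Ω ≈ 241 kip

E70XX → F_EXX = 70 ksi.
t_e = 0.707 × 0.625 = 0.4419 in.
R_nwl = 0.6 × 70 × 0.4419 × 22 = 408.3 kip (longitudinal, 2 welds).
R_nwt = 0.6 × 70 × 0.4419 × 4 = 74.23 kip (transverse, base value).
(i) R_nwl + R_nwt = 482.5 kip; (ii) 0.85 R_nwl + 1.5 R_nwt = 458.4 kip.
R_n = max = 482.5 kip [governs: (i)]; R_n/Ω = 241.3 kip.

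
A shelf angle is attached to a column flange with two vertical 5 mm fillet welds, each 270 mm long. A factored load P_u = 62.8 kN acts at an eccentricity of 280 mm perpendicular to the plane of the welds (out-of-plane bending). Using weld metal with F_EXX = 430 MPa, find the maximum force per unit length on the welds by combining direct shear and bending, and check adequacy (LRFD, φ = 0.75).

L_w = 2 × 270 = 540 mm; section modulus (unit throat) S = 2 × L²/6 = 24300 mm².
Direct shear f_v = P/L_w = 62.8×10³/540 = 116.3 N/mm.
Moment M = P × e = 62.8×10³ × 280 = 17584000 N·mm; bending f_b = M/S = 723.6 N/mm.
f_max = √(f_v² + f_b²) = √(116.3² + 723.6²) = 732.9 N/mm.
φr_n = 0.75 × 0.6 × 430 × (0.707 × 5) = 684 N/mm → NOT adequate.

f_max ≈ 733 N/mm; NOT adequate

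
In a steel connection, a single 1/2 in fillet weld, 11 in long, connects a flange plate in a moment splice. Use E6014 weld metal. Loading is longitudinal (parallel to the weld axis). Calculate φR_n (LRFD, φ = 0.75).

E60XX → F_EXX = 60 ksi.
Effective throat t_e = 0.707 × 0.5 = 0.3535 in.
Total length L = 11 in; A_we = 0.3535 × 11 = 3.888 in².
F_nw = 0.6 F_EXX = 0.6 × 60 = 36 ksi.
φR_n = 0.75 × 36 × 3.888 = 105 kip.

φR_n ≈ 105 kip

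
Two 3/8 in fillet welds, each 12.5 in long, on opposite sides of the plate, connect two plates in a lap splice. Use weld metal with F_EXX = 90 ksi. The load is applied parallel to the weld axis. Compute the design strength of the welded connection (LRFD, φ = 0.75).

φR_n ≈ 268 kip

Effective throat t_e = 0.707 × 0.375 = 0.2651 in.
Total length L = 25 in; A_we = 0.2651 × 25 = 6.628 in².
F_nw = 0.6 F_EXX = 0.6 × 90 = 54 ksi.
φR_n = 0.75 × 54 × 6.628 = 268.4 kip.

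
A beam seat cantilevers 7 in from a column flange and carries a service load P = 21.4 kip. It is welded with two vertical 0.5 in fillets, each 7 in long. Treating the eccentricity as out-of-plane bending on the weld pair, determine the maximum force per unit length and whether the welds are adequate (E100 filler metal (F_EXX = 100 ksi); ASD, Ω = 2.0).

f_max ≈ 9.3 kip/in; adequate

L_w = 2 × 7 = 14 in; section modulus (unit throat) S = 2 × L²/6 = 16.33 in².
Direct shear f_v = P/L_w = 21.4/14 = 1.529 kip/in.
Moment M = P × e = 21.4 × 7 = 149.8 kip·in; bending f_b = M/S = 9.171 kip/in.
f_max = √(f_v² + f_b²) = √(1.529² + 9.171²) = 9.298 kip/in.
r_n/Ω = (1/2.0) × 0.6 × 100 × (0.707 × 0.5) = 10.6 kip/in → adequate.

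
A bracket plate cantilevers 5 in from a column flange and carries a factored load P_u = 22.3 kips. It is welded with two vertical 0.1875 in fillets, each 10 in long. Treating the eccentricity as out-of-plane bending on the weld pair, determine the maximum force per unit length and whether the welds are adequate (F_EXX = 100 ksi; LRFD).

L_w = 2 × 10 = 20 in; section modulus (unit throat) S = 2 × L²/6 = 33.33 in².
Direct shear f_v = P/L_w = 22.3/20 = 1.115 kip/in.
Moment M = P × e = 22.3 × 5 = 111.5 kip·in; bending f_b = M/S = 3.345 kip/in.
f_max = √(f_v² + f_b²) = √(1.115² + 3.345²) = 3.526 kip/in.
φr_n = 0.75 × 0.6 × 100 × (0.707 × 0.1875) = 5.965 kip/in → adequate.

f_max ≈ 3.53 kip/in; adequate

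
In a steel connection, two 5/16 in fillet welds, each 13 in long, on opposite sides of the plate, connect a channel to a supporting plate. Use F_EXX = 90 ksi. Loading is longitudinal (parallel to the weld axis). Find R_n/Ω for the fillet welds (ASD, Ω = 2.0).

Effective throat t_e = 0.707 × 0.3125 = 0.2209 in.
Total length L = 26 in; A_we = 0.2209 × 26 = 5.744 in².
F_nw = 0.6 F_EXX = 0.6 × 90 = 54 ksi.
R_n = 54 × 5.744 = 310.2 kips; R_n/Ω = 310.2/2.0 = 155.1 kips.

R_n/Ω ≈ 155 kips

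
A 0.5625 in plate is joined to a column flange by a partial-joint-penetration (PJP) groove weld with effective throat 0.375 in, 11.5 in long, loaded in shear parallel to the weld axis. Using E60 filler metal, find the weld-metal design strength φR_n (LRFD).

φR_n ≈ 116 kip

E60XX → F_EXX = 60 ksi.
Effective throat (given) t_e = 0.375 in.
A_we = 0.375 × 11.5 = 4.312 in².
F_nw = 0.6 F_EXX = 36 ksi.
φR_n = 0.75 × 36 × 4.312 = 116.4 kip.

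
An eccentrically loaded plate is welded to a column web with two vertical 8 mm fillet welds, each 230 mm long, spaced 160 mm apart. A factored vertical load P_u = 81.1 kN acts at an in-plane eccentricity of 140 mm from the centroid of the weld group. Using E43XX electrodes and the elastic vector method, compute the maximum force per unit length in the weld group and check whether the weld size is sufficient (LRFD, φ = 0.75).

f_max ≈ 445 N/mm; adequate

E43XX → F_EXX = 430 MPa.
Total weld length L_w = 460 mm. Treat welds as unit-width lines.
Polar moment about centroid: J = 2[d³/12 + d(b/2)²] = 2[230³/12 + 230×80²] = 4972000 mm³.
Direct shear f_v = P/L_w = 81.1×10³ / 460 = 176.3 N/mm (vertical).
Torsion M = P·e = 81.1×10³ × 140 = 11354000 N·mm.
Critical point at (x, y) = (80, 115) from centroid. f_tx = M·y/J = 262.6 N/mm; f_ty = M·x/J = 182.7 N/mm.
Resultant f_max = √[f_tx² + (f_v + f_ty)²] = √[262.6² + (176.3 + 182.7)²] = 444.8 N/mm.
Capacity per unit length: φr_n = 0.75 × 0.6 × 430 × (0.707 × 8) = 1094 N/mm.
444.8 ≤ 1094 → adequate.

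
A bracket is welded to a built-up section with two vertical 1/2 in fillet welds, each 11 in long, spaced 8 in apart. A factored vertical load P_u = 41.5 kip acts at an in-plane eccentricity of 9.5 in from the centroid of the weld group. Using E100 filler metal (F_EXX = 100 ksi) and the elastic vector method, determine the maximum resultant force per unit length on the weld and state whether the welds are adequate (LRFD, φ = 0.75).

f_max ≈ 5.98 kip/in; adequate

Total weld length L_w = 22 in. Treat welds as unit-width lines.
Polar moment about centroid: J = 2[d³/12 + d(b/2)²] = 2[11³/12 + 11×4²] = 573.8 in³.
Direct shear f_v = P/L_w = 41.5 / 22 = 1.886 kip/in (vertical).
Torsion M = P·e = 41.5 × 9.5 = 394.25 kip·in.
Critical point at (x, y) = (4, 5.5) from centroid. f_tx = M·y/J = 3.779 kip/in; f_ty = M·x/J = 2.748 kip/in.
Resultant f_max = √[f_tx² + (f_v + f_ty)²] = √[3.779² + (1.886 + 2.748)²] = 5.98 kip/in.
Capacity per unit length: φr_n = 0.75 × 0.6 × 100 × (0.707 × 0.5) = 15.91 kip/in.
5.98 ≤ 15.91 → adequate.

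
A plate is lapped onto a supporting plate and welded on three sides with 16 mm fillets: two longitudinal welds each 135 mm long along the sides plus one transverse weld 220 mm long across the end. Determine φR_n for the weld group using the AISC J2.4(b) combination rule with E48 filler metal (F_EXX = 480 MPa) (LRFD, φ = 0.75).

t_e = 0.707 × 16 = 11.31 mm.
R_nwl = 0.6 × 480 × 11.31 × 270 × 10⁻³ = 879.6 kN (longitudinal, 2 welds).
R_nwt = 0.6 × 480 × 11.31 × 220 × 10⁻³ = 716.7 kN (transverse, base value).
(i) R_nwl + R_nwt = 1596 kN; (ii) 0.85 R_nwl + 1.5 R_nwt = 1823 kN.
R_n = max = 1823 kN [governs: (ii)]; φR_n = 1367 kN.

φR_n ≈ 1370 kN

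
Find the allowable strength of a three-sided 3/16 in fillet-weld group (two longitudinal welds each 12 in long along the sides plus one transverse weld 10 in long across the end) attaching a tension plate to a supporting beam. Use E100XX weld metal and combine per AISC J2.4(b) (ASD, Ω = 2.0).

R_n/Ω ≈ 141 kip

E100XX → F_EXX = 100 ksi.
t_e = 0.707 × 0.1875 = 0.1326 in.
R_nwl = 0.6 × 100 × 0.1326 × 24 = 190.9 kip (longitudinal, 2 welds).
R_nwt = 0.6 × 100 × 0.1326 × 10 = 79.54 kip (transverse, base value).
(i) R_nwl + R_nwt = 270.4 kip; (ii) 0.85 R_nwl + 1.5 R_nwt = 281.6 kip.
R_n = max = 281.6 kip [governs: (ii)]; R_n/Ω = 140.8 kip.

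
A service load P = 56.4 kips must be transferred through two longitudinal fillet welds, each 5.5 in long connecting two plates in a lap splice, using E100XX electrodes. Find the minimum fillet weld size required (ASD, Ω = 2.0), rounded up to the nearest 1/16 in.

w = 1/4 in

E100XX → F_EXX = 100 ksi.
Total weld length L = 11 in.
Required throat t_e = P × Ω / (0.6 F_EXX × L) = 56.4 × 2.0 / (0.6 × 100 × 11) = 0.1709 in.
Required leg w = t_e / 0.707 = 0.2417 in → use 1/4 in.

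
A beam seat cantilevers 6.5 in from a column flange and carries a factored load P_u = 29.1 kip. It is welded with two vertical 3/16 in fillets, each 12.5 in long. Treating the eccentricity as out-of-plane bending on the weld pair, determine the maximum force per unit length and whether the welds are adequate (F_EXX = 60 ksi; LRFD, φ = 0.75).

f_max ≈ 3.81 kip/in; NOT adequate

L_w = 2 × 12.5 = 25 in; section modulus (unit throat) S = 2 × L²/6 = 52.08 in².
Direct shear f_v = P/L_w = 29.1/25 = 1.164 kip/in.
Moment M = P × e = 29.1 × 6.5 = 189.15 kip·in; bending f_b = M/S = 3.632 kip/in.
f_max = √(f_v² + f_b²) = √(1.164² + 3.632²) = 3.814 kip/in.
φr_n = 0.75 × 0.6 × 60 × (0.707 × 0.1875) = 3.579 kip/in → NOT adequate.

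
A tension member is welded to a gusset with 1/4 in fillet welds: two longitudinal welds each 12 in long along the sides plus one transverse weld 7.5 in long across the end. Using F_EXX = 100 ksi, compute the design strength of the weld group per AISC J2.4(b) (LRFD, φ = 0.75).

φR_n ≈ 252 kips

t_e = 0.707 × 0.25 = 0.1767 in.
R_nwl = 0.6 × 100 × 0.1767 × 24 = 254.5 kips (longitudinal, 2 welds).
R_nwt = 0.6 × 100 × 0.1767 × 7.5 = 79.54 kips (transverse, base value).
(i) R_nwl + R_nwt = 334.1 kips; (ii) 0.85 R_nwl + 1.5 R_nwt = 335.6 kips.
R_n = max = 335.6 kips [governs: (ii)]; φR_n = 251.7 kips.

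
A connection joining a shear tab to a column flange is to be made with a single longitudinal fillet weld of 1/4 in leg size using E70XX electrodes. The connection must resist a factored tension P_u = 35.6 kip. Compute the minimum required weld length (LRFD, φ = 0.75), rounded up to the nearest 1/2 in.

E70XX → F_EXX = 70 ksi.
Throat t_e = 0.707 × 0.25 = 0.1767 in.
φr_n = 0.75 × 0.6 × 70 × 0.1767 = 5.568 kip/in.
L_req = P_u / φr_n = 35.6 / 5.568 = 6.394 in total.
Round up → use L = 6.5 in.

L = 6.5 in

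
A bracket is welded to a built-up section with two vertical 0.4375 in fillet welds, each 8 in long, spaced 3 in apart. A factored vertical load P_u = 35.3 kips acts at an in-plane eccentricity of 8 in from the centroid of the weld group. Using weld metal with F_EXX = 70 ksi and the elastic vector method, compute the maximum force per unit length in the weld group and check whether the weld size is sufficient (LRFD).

Total weld length L_w = 16 in. Treat welds as unit-width lines.
Polar moment about centroid: J = 2[d³/12 + d(b/2)²] = 2[8³/12 + 8×1.5²] = 121.3 in³.
Direct shear f_v = P/L_w = 35.3 / 16 = 2.206 kip/in (vertical).
Torsion M = P·e = 35.3 × 8 = 282.4 kip·in.
Critical point at (x, y) = (1.5, 4) from centroid. f_tx = M·y/J = 9.31 kip/in; f_ty = M·x/J = 3.491 kip/in.
Resultant f_max = √[f_tx² + (f_v + f_ty)²] = √[9.31² + (2.206 + 3.491)²] = 10.91 kip/in.
Capacity per unit length: φr_n = 0.75 × 0.6 × 70 × (0.707 × 0.4375) = 9.743 kip/in.
10.91 > 9.743 → NOT adequate.

f_max ≈ 10.9 kip/in; NOT adequate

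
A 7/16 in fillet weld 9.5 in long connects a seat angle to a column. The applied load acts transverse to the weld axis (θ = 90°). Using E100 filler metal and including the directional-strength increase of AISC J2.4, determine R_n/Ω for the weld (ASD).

R_n/Ω ≈ 132 kip

E100XX → F_EXX = 100 ksi.
t_e = 0.707 × 0.4375 = 0.3093 in; A_we = 0.3093 × 9.5 = 2.938 in².
Directional factor: 1.0 + 0.5 sin^1.5(90°) = 1.5.
F_nw = 0.6 × 100 × 1.5 = 90 ksi.
R_n/Ω = (90 × 2.938) / 2.0 = 132.2 kip.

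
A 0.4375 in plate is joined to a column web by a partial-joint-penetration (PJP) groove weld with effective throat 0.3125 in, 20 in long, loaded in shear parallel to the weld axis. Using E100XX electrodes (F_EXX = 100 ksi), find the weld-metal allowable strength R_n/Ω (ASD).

R_n/Ω ≈ 188 kips

Effective throat (given) t_e = 0.3125 in.
A_we = 0.3125 × 20 = 6.25 in².
F_nw = 0.6 F_EXX = 60 ksi.
R_n/Ω = (60 × 6.25) / 2.0 = 187.5 kips.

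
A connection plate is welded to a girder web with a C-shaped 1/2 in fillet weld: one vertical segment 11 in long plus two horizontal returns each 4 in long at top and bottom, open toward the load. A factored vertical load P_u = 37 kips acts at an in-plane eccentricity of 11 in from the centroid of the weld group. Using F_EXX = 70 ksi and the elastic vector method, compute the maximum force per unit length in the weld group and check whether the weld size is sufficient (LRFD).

f_max ≈ 7.91 kip/in; adequate

Total weld length L_w = 19 in. Treat welds as unit-width lines.
Centroid: x̄ = 2×4×2 / 19 = 0.8421 in from the vertical weld.
Polar moment about centroid: J = I_x + I_y = [11³/12 + 2×4×5.5²] + [11×0.8421² + 2(4³/12 + 4×1.158²)] = 382.1 in³.
Direct shear f_v = P/L_w = 37 / 19 = 1.947 kip/in (vertical).
Torsion M = P·e = 37 × 11 = 407 kip·in.
Critical point at (x, y) = (3.158, 5.5) from centroid. f_tx = M·y/J = 5.858 kip/in; f_ty = M·x/J = 3.364 kip/in.
Resultant f_max = √[f_tx² + (f_v + f_ty)²] = √[5.858² + (1.947 + 3.364)²] = 7.907 kip/in.
Capacity per unit length: φr_n = 0.75 × 0.6 × 70 × (0.707 × 0.5) = 11.14 kip/in.
7.907 ≤ 11.14 → adequate.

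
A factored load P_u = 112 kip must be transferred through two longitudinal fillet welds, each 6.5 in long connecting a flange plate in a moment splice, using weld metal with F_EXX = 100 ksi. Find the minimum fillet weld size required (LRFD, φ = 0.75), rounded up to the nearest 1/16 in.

w = 5/16 in

Total weld length L = 13 in.
Required throat t_e = P_u / (φ × 0.6 F_EXX × L) = 112 / (0.75 × 0.6 × 100 × 13) = 0.1915 in.
Required leg w = t_e / 0.707 = 0.2708 in → use 5/16 in.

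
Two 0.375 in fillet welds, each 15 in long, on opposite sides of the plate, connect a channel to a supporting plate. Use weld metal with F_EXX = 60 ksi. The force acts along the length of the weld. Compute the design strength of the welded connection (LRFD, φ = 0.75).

Effective throat t_e = 0.707 × 0.375 = 0.2651 in.
Total length L = 30 in; A_we = 0.2651 × 30 = 7.954 in².
F_nw = 0.6 F_EXX = 0.6 × 60 = 36 ksi.
φR_n = 0.75 × 36 × 7.954 = 214.8 kips.

φR_n ≈ 215 kips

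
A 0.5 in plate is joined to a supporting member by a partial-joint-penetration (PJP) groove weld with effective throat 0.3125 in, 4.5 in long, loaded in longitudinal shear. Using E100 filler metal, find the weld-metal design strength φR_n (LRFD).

φR_n ≈ 63.3 kip

E100XX → F_EXX = 100 ksi.
Effective throat (given) t_e = 0.3125 in.
A_we = 0.3125 × 4.5 = 1.406 in².
F_nw = 0.6 F_EXX = 60 ksi.
φR_n = 0.75 × 60 × 1.406 = 63.28 kip.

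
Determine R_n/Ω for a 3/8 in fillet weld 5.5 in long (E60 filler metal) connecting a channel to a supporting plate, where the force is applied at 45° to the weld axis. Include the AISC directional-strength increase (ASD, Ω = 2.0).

E60XX → F_EXX = 60 ksi.
t_e = 0.707 × 0.375 = 0.2651 in; A_we = 0.2651 × 5.5 = 1.458 in².
Directional factor: 1.0 + 0.5 sin^1.5(45°) = 1.297.
F_nw = 0.6 × 60 × 1.297 = 46.7 ksi.
R_n/Ω = (46.7 × 1.458) / 2.0 = 34.05 kip.

R_n/Ω ≈ 34.1 kip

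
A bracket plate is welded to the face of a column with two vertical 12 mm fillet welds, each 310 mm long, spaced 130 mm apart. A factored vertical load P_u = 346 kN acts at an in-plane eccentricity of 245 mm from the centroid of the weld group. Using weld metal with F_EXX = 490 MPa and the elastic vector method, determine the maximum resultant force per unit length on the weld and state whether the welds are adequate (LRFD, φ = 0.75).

f_max ≈ 2160 N/mm; NOT adequate

Total weld length L_w = 620 mm. Treat welds as unit-width lines.
Polar moment about centroid: J = 2[d³/12 + d(b/2)²] = 2[310³/12 + 310×65²] = 7585000 mm³.
Direct shear f_v = P/L_w = 346×10³ / 620 = 558.1 N/mm (vertical).
Torsion M = P·e = 346×10³ × 245 = 84770000 N·mm.
Critical point at (x, y) = (65, 155) from centroid. f_tx = M·y/J = 1732 N/mm; f_ty = M·x/J = 726.5 N/mm.
Resultant f_max = √[f_tx² + (f_v + f_ty)²] = √[1732² + (558.1 + 726.5)²] = 2157 N/mm.
Capacity per unit length: φr_n = 0.75 × 0.6 × 490 × (0.707 × 12) = 1871 N/mm.
2157 > 1871 → NOT adequate.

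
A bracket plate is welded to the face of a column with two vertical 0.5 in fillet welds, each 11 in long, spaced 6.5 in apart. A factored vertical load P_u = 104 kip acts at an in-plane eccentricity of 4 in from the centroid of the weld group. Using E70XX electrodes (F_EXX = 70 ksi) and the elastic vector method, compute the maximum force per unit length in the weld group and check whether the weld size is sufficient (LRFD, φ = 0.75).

f_max ≈ 9.2 kip/in; adequate

Total weld length L_w = 22 in. Treat welds as unit-width lines.
Polar moment about centroid: J = 2[d³/12 + d(b/2)²] = 2[11³/12 + 11×3.25²] = 454.2 in³.
Direct shear f_v = P/L_w = 104 / 22 = 4.727 kip/in (vertical).
Torsion M = P·e = 104 × 4 = 416 kip·in.
Critical point at (x, y) = (3.25, 5.5) from centroid. f_tx = M·y/J = 5.037 kip/in; f_ty = M·x/J = 2.977 kip/in.
Resultant f_max = √[f_tx² + (f_v + f_ty)²] = √[5.037² + (4.727 + 2.977)²] = 9.205 kip/in.
Capacity per unit length: φr_n = 0.75 × 0.6 × 70 × (0.707 × 0.5) = 11.14 kip/in.
9.205 ≤ 11.14 → adequate.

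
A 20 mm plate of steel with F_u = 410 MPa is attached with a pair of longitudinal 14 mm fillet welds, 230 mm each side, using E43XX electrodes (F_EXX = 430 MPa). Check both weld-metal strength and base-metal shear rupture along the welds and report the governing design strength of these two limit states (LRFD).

t_e = 0.707 × 14 = 9.898 mm; L = 460 mm.
Weld metal: φR_n = 0.75 × 0.6 × 430 × 9.898 × 460 × 10⁻³ = 881 kN.
Base metal (shear rupture): φR_n = 0.75 × 0.6 × 410 × 20 × 460 × 10⁻³ = 1697 kN.
Governing: weld metal.

φR_n ≈ 881 kN (weld metal governs)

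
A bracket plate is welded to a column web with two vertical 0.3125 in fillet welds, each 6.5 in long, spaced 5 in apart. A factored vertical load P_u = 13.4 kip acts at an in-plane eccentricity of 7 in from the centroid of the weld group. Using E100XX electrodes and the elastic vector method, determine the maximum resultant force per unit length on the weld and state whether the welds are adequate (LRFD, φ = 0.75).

E100XX → F_EXX = 100 ksi.
Total weld length L_w = 13 in. Treat welds as unit-width lines.
Polar moment about centroid: J = 2[d³/12 + d(b/2)²] = 2[6.5³/12 + 6.5×2.5²] = 127 in³.
Direct shear f_v = P/L_w = 13.4 / 13 = 1.031 kip/in (vertical).
Torsion M = P·e = 13.4 × 7 = 93.8 kip·in.
Critical point at (x, y) = (2.5, 3.25) from centroid. f_tx = M·y/J = 2.4 kip/in; f_ty = M·x/J = 1.846 kip/in.
Resultant f_max = √[f_tx² + (f_v + f_ty)²] = √[2.4² + (1.031 + 1.846)²] = 3.747 kip/in.
Capacity per unit length: φr_n = 0.75 × 0.6 × 100 × (0.707 × 0.3125) = 9.942 kip/in.
3.747 ≤ 9.942 → adequate.

f_max ≈ 3.75 kip/in; adequate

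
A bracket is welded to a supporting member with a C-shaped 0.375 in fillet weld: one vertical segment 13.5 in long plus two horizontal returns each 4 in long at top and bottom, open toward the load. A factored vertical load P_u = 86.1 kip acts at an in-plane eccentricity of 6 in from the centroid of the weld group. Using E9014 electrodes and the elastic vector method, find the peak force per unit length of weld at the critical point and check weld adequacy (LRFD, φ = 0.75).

f_max ≈ 8.95 kip/in; adequate

E90XX → F_EXX = 90 ksi.
Total weld length L_w = 21.5 in. Treat welds as unit-width lines.
Centroid: x̄ = 2×4×2 / 21.5 = 0.7442 in from the vertical weld.
Polar moment about centroid: J = I_x + I_y = [13.5³/12 + 2×4×6.75²] + [13.5×0.7442² + 2(4³/12 + 4×1.256²)] = 600.3 in³.
Direct shear f_v = P/L_w = 86.1 / 21.5 = 4.005 kip/in (vertical).
Torsion M = P·e = 86.1 × 6 = 516.6 kip·in.
Critical point at (x, y) = (3.256, 6.75) from centroid. f_tx = M·y/J = 5.809 kip/in; f_ty = M·x/J = 2.802 kip/in.
Resultant f_max = √[f_tx² + (f_v + f_ty)²] = √[5.809² + (4.005 + 2.802)²] = 8.948 kip/in.
Capacity per unit length: φr_n = 0.75 × 0.6 × 90 × (0.707 × 0.375) = 10.74 kip/in.
8.948 ≤ 10.74 → adequate.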